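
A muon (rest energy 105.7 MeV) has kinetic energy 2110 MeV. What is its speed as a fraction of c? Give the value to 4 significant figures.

β ≈ 0.9989

γ = 1 + K/(m₀c²) = 1 + 2110/105.7 = 20.9622
β = √(1 − 1/γ²) = 0.9989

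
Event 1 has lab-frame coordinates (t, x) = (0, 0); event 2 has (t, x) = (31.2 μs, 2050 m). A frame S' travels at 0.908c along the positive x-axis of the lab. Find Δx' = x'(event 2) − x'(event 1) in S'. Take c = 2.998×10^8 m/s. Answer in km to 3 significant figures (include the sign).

γ = 1/√(1 − 0.908²) = 2.3868
Δx' = γ(Δx − vΔt) = 2.3868 × (2050 m − 0.908×(2.998×10^8 m/s)×31.2×10^-6 s)
= 2.3868 × (-6443.2 m) = -15.4 km

Δx' ≈ -15.4 km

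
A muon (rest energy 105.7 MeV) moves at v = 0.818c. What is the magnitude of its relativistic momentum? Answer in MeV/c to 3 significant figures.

p ≈ 150 MeV/c

γ = 1/√(1 − 0.818²) = 1.7385
p = γβm₀c = 1.7385 × 0.818 × 105.7 MeV/c = 150 MeV/c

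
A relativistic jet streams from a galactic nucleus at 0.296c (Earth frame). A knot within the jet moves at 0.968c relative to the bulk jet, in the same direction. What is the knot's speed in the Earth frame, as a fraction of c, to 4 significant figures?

u ≈ 0.9825c

Relativistic velocity addition: u = (u' + v)/(1 + u'v/c²)
= (0.968 + 0.296)/(1 + 0.968×0.296) = 1.264/1.28653 = 0.9825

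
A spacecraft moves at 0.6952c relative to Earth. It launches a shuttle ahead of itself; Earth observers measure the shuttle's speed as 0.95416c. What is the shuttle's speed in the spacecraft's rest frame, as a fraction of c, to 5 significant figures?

u' ≈ 0.76919c

Inverse velocity addition: u' = (u − v)/(1 − uv/c²)
= (0.95416 − 0.6952)/(1 − 0.95416×0.6952) = 0.25896/0.3366680 = 0.76919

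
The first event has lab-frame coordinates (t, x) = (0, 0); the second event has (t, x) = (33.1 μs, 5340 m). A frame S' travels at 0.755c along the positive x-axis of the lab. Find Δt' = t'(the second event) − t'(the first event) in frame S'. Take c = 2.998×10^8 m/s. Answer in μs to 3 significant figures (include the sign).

Δt' ≈ 30.0 μs

γ = 1/√(1 − 0.755²) = 1.5250
Δt' = γ(Δt − vΔx/c²) = 1.5250 × (33.1 μs − 0.755×5340 m / (2.998×10^8 m/s))
= 1.5250 × (19.652 μs) = 30.0 μs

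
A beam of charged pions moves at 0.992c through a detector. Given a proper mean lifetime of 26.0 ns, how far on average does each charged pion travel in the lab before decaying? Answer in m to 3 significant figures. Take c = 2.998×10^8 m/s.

γ = 1/√(1 − 0.992²) = 7.9216
Dilated lifetime: Δt = γτ₀ = 7.9216 × 26.0 ns = 205.96 ns
d = vΔt = 0.992c × 205.96 ns = 2.9740×10^8 m/s × 2.0596×10^-7 s = 61.3 m

d ≈ 61.3 m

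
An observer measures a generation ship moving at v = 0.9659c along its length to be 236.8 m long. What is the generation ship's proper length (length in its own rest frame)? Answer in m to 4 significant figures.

γ = 1/√(1 − 0.9659²) = 3.86227
L₀ = γL = 3.86227 × 236.8 = 914.6 m

L₀ ≈ 914.6 m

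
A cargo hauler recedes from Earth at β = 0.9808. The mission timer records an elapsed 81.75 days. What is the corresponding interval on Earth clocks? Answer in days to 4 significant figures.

Δt ≈ 419.2 days

γ = 1/√(1 − 0.9808²) = 5.12778
Time dilation: Δt = γτ₀ = 5.12778 × 81.75 days = 419.2 days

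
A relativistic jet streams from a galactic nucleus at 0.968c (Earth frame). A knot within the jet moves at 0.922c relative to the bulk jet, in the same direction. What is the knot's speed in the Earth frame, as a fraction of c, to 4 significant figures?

u ≈ 0.9987c

Relativistic velocity addition: u = (u' + v)/(1 + u'v/c²)
= (0.922 + 0.968)/(1 + 0.922×0.968) = 1.890/1.89250 = 0.9987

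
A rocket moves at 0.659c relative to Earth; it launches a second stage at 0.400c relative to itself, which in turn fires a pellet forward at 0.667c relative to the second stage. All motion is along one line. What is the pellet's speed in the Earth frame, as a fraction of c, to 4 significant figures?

Compose boost 2: (0.400 + 0.659)/(1 + 0.400×0.659) = 1.059/1.26360 = 0.838082
Compose boost 3: (0.667 + 0.838082)/(1 + 0.667×0.838082) = 1.50508/1.55900 = 0.9654

u ≈ 0.9654c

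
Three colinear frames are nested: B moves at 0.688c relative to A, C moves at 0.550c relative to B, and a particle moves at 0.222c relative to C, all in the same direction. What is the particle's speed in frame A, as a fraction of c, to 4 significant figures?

Compose boost 2: (0.550 + 0.688)/(1 + 0.550×0.688) = 1.238/1.37840 = 0.898143
Compose boost 3: (0.222 + 0.898143)/(1 + 0.222×0.898143) = 1.12014/1.19939 = 0.9339

u ≈ 0.9339c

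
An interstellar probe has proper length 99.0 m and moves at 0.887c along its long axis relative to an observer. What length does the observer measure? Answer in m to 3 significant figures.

γ = 1/√(1 − 0.887²) = 2.1656
Length contraction: L = L₀/γ = 99.0/2.1656 = 45.7 m

L ≈ 45.7 m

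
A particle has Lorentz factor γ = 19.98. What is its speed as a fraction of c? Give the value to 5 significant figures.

β = √(1 − 1/γ²) = √(1 − 1/19.98²) = √(0.9974950) = 0.99875

β ≈ 0.99875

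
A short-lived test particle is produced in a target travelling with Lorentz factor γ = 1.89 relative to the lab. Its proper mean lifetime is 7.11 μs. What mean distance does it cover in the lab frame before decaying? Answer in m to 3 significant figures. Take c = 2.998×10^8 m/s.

d ≈ 3420 m

β = √(1 − 1/γ²) = √(1 − 1/1.89²) = 0.84856
Dilated lifetime: Δt = γτ₀ = 1.89 × 7.11 μs = 13.438 μs
d = vΔt = 0.84856c × 13.438 μs = 2.5440×10^8 m/s × 1.3438×10^-5 s = 3420 m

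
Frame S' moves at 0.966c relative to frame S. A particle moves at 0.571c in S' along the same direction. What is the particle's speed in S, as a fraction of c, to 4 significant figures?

Relativistic velocity addition: u = (u' + v)/(1 + u'v/c²)
= (0.571 + 0.966)/(1 + 0.571×0.966) = 1.537/1.55159 = 0.9906

u ≈ 0.9906c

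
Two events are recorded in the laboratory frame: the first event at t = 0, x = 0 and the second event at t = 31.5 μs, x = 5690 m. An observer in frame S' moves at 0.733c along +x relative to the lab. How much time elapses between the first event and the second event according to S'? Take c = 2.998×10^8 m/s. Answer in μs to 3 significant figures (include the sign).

γ = 1/√(1 − 0.733²) = 1.4701
Δt' = γ(Δt − vΔx/c²) = 1.4701 × (31.5 μs − 0.733×5690 m / (2.998×10^8 m/s))
= 1.4701 × (17.588 μs) = 25.9 μs

Δt' ≈ 25.9 μs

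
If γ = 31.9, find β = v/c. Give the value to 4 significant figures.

β = √(1 − 1/γ²) = √(1 − 1/31.9²) = √(0.999017) = 0.9995

β ≈ 0.9995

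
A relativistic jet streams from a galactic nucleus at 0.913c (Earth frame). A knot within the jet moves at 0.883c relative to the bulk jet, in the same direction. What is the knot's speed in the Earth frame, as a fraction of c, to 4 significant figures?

u ≈ 0.9944c

Relativistic velocity addition: u = (u' + v)/(1 + u'v/c²)
= (0.883 + 0.913)/(1 + 0.883×0.913) = 1.796/1.80618 = 0.9944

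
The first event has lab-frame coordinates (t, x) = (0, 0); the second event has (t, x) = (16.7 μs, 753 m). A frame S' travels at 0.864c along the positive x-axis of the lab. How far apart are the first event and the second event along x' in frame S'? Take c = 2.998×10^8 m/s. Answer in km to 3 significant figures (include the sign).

Δx' ≈ -7.10 km

γ = 1/√(1 − 0.864²) = 1.9861
Δx' = γ(Δx − vΔt) = 1.9861 × (753 m − 0.864×(2.998×10^8 m/s)×16.7×10^-6 s)
= 1.9861 × (-3572.8 m) = -7.10 km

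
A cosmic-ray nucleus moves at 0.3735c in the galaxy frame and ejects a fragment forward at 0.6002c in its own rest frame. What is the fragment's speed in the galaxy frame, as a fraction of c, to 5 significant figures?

Compose boost 2: (0.6002 + 0.3735)/(1 + 0.6002×0.3735) = 0.97370/1.224175 = 0.79539

u ≈ 0.79539c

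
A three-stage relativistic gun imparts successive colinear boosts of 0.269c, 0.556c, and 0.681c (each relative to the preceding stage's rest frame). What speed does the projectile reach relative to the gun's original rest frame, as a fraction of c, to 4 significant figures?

u ≈ 0.9395c

Compose boost 2: (0.556 + 0.269)/(1 + 0.556×0.269) = 0.8250/1.14956 = 0.717663
Compose boost 3: (0.681 + 0.717663)/(1 + 0.681×0.717663) = 1.39866/1.48873 = 0.9395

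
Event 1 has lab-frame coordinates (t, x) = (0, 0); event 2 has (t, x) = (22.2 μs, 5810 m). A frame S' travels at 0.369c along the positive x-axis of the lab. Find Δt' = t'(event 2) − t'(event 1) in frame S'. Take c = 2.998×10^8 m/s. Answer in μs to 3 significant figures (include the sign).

Δt' ≈ 16.2 μs

γ = 1/√(1 − 0.369²) = 1.0759
Δt' = γ(Δt − vΔx/c²) = 1.0759 × (22.2 μs − 0.369×5810 m / (2.998×10^8 m/s))
= 1.0759 × (15.049 μs) = 16.2 μs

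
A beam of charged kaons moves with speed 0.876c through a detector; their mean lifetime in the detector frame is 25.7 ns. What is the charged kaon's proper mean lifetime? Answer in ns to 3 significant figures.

γ = 1/√(1 − 0.876²) = 2.0734
Proper time: τ₀ = Δt/γ = 25.7/2.0734 = 12.4 ns

τ₀ ≈ 12.4 ns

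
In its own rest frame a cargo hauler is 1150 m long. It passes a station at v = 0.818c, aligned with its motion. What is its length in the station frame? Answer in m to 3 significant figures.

γ = 1/√(1 − 0.818²) = 1.7385
Length contraction: L = L₀/γ = 1150/1.7385 = 662 m

L ≈ 662 m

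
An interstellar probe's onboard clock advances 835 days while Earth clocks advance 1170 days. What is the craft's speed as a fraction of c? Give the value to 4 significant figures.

β ≈ 0.7005

γ = Δt/τ₀ = 1170/835 = 1.40120
β = √(1 − 1/γ²) = √(1 − 1/1.40120²) = 0.7005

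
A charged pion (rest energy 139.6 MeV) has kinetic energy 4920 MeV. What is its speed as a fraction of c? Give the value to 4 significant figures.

γ = 1 + K/(m₀c²) = 1 + 4920/139.6 = 36.2436
β = √(1 − 1/γ²) = 0.9996

β ≈ 0.9996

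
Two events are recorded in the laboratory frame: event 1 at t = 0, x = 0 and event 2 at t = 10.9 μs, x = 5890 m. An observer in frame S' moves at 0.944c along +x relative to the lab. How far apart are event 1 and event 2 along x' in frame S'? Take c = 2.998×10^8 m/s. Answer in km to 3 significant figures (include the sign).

Δx' ≈ 8.50 km

γ = 1/√(1 − 0.944²) = 3.0308
Δx' = γ(Δx − vΔt) = 3.0308 × (5890 m − 0.944×(2.998×10^8 m/s)×10.9×10^-6 s)
= 3.0308 × (2805.2 m) = 8.50 km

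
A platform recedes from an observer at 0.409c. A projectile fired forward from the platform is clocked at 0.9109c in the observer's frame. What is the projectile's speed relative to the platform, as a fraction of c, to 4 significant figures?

Inverse velocity addition: u' = (u − v)/(1 − uv/c²)
= (0.9109 − 0.409)/(1 − 0.9109×0.409) = 0.5019/0.627442 = 0.7999

u' ≈ 0.7999c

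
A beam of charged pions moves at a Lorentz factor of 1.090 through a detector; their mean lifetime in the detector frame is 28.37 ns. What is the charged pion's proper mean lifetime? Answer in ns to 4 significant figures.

γ = 1.090 (given)
Proper time: τ₀ = Δt/γ = 28.37/1.090 = 26.03 ns

τ₀ ≈ 26.03 ns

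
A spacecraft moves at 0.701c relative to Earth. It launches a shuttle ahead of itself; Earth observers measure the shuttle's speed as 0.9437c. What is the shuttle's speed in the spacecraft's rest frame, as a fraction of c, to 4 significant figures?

Inverse velocity addition: u' = (u − v)/(1 − uv/c²)
= (0.9437 − 0.701)/(1 − 0.9437×0.701) = 0.2427/0.338466 = 0.7171

u' ≈ 0.7171c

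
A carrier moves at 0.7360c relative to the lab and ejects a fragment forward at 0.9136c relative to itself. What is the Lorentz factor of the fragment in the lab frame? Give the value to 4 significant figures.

γ ≈ 6.076

u_lab = (0.9136 + 0.7360)/(1 + 0.9136×0.7360) = 1.6496/1.672410 = 0.9863612
γ = 1/√(1 − 0.9863612²) = 6.076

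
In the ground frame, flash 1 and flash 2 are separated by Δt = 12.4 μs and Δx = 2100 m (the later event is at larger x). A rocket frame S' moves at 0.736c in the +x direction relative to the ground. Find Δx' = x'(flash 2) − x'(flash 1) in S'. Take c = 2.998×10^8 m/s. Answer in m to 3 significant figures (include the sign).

γ = 1/√(1 − 0.736²) = 1.4771
Δx' = γ(Δx − vΔt) = 1.4771 × (2100 m − 0.736×(2.998×10^8 m/s)×12.4×10^-6 s)
= 1.4771 × (-636.09 m) = -940 m

Δx' ≈ -940 m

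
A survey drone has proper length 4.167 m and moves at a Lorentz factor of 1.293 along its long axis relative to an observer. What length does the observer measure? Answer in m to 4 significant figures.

γ = 1.293 (given)
Length contraction: L = L₀/γ = 4.167/1.293 = 3.223 m

L ≈ 3.223 m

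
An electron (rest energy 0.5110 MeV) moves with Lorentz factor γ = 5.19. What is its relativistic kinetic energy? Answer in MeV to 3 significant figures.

γ = 5.19 (given)
K = (γ − 1)m₀c² = (5.19 − 1) × 0.5110 MeV = 4.1900 × 0.5110 MeV = 2.14 MeV

K ≈ 2.14 MeV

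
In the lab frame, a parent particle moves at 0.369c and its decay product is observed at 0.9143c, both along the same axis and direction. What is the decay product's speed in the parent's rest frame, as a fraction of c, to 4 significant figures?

Inverse velocity addition: u' = (u − v)/(1 − uv/c²)
= (0.9143 − 0.369)/(1 − 0.9143×0.369) = 0.5453/0.662623 = 0.8229

u' ≈ 0.8229c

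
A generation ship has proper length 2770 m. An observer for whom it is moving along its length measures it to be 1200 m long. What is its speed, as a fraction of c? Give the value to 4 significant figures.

γ = L₀/L = 2770/1200 = 2.30833
β = √(1 − 1/γ²) = 0.9013

β ≈ 0.9013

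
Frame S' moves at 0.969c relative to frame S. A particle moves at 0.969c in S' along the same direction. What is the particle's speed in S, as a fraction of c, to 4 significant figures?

u ≈ 0.9995c

Relativistic velocity addition: u = (u' + v)/(1 + u'v/c²)
= (0.969 + 0.969)/(1 + 0.969×0.969) = 1.938/1.93896 = 0.9995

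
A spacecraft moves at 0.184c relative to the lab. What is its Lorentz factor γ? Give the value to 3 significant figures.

γ = 1/√(1 − β²) = 1/√(1 − 0.184²) = 1/√(0.96614) = 1.02

γ ≈ 1.02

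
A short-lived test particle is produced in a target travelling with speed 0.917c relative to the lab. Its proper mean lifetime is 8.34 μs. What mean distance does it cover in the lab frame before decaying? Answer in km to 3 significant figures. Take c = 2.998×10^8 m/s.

γ = 1/√(1 − 0.917²) = 2.5070
Dilated lifetime: Δt = γτ₀ = 2.5070 × 8.34 μs = 20.908 μs
d = vΔt = 0.917c × 20.908 μs = 2.7492×10^8 m/s × 2.0908×10^-5 s = 5.75 km

d ≈ 5.75 km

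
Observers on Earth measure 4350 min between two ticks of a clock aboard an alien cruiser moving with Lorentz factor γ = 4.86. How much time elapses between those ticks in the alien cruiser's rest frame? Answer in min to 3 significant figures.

τ₀ ≈ 895 min

γ = 4.86 (given)
Proper time: τ₀ = Δt/γ = 4350/4.86 = 895 min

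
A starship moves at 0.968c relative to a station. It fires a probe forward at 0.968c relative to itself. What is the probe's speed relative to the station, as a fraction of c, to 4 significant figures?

Relativistic velocity addition: u = (u' + v)/(1 + u'v/c²)
= (0.968 + 0.968)/(1 + 0.968×0.968) = 1.936/1.93702 = 0.9995

u ≈ 0.9995c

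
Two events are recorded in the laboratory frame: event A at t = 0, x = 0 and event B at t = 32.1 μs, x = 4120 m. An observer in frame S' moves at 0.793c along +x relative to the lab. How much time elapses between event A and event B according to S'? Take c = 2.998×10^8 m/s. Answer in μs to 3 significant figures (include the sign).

Δt' ≈ 34.8 μs

γ = 1/√(1 − 0.793²) = 1.6414
Δt' = γ(Δt − vΔx/c²) = 1.6414 × (32.1 μs − 0.793×4120 m / (2.998×10^8 m/s))
= 1.6414 × (21.202 μs) = 34.8 μs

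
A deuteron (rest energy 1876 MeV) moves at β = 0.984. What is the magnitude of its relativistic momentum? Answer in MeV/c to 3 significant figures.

γ = 1/√(1 − 0.984²) = 5.6127
p = γβm₀c = 5.6127 × 0.984 × 1876 MeV/c = 10400 MeV/c

p ≈ 10400 MeV/c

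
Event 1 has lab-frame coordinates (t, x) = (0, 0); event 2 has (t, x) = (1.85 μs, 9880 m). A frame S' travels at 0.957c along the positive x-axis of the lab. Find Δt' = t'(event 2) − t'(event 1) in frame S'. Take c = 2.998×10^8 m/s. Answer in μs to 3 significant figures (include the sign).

Δt' ≈ -102 μs

γ = 1/√(1 − 0.957²) = 3.4472
Δt' = γ(Δt − vΔx/c²) = 3.4472 × (1.85 μs − 0.957×9880 m / (2.998×10^8 m/s))
= 3.4472 × (-29.688 μs) = -102 μs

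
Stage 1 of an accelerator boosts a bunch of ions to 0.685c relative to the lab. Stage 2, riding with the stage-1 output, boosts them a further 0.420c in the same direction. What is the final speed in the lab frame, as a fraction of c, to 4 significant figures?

u ≈ 0.8581c

Compose boost 2: (0.420 + 0.685)/(1 + 0.420×0.685) = 1.105/1.28770 = 0.8581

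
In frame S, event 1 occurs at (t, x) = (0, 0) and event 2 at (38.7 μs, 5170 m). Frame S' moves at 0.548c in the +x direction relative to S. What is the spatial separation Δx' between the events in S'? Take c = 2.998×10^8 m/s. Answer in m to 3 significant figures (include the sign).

Δx' ≈ -1420 m

γ = 1/√(1 − 0.548²) = 1.1955
Δx' = γ(Δx − vΔt) = 1.1955 × (5170 m − 0.548×(2.998×10^8 m/s)×38.7×10^-6 s)
= 1.1955 × (-1188.0 m) = -1420 m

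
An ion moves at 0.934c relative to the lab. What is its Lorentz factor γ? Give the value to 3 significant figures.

γ ≈ 2.80

γ = 1/√(1 − β²) = 1/√(1 − 0.934²) = 1/√(0.12764) = 2.80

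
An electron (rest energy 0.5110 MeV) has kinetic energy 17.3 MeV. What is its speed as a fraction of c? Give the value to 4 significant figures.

β ≈ 0.9996

γ = 1 + K/(m₀c²) = 1 + 17.3/0.5110 = 34.8552
β = √(1 − 1/γ²) = 0.9996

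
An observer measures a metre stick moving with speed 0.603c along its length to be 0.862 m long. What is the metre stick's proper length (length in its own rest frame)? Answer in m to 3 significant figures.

γ = 1/√(1 − 0.603²) = 1.2535
L₀ = γL = 1.2535 × 0.862 = 1.08 m

L₀ ≈ 1.08 m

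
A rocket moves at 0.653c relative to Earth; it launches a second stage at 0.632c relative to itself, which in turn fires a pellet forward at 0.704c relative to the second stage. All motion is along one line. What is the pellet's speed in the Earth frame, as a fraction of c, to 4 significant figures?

u ≈ 0.9837c

Compose boost 2: (0.632 + 0.653)/(1 + 0.632×0.653) = 1.285/1.41270 = 0.909608
Compose boost 3: (0.704 + 0.909608)/(1 + 0.704×0.909608) = 1.61361/1.64036 = 0.9837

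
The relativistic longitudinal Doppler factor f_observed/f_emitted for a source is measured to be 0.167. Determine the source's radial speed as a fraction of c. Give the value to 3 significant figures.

f_obs/f_src = √((1−β)/(1+β)) = 0.167  ⇒  (1−β)/(1+β) = 0.027889
β = |1 − D²|/(1 + D²) = |1 − 0.027889|/(1 + 0.027889) = 0.946

β ≈ 0.946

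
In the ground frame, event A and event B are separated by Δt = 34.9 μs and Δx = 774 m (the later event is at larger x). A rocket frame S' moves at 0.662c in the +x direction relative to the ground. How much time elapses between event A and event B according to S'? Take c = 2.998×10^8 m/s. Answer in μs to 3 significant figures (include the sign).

Δt' ≈ 44.3 μs

γ = 1/√(1 − 0.662²) = 1.3342
Δt' = γ(Δt − vΔx/c²) = 1.3342 × (34.9 μs − 0.662×774 m / (2.998×10^8 m/s))
= 1.3342 × (33.191 μs) = 44.3 μs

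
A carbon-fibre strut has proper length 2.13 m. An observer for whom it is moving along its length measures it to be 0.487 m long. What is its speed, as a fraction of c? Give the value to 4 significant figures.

γ = L₀/L = 2.13/0.487 = 4.37372
β = √(1 − 1/γ²) = 0.9735

β ≈ 0.9735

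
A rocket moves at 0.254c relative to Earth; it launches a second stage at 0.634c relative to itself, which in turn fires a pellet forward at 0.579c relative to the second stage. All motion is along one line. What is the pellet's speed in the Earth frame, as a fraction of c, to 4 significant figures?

u ≈ 0.9314c

Compose boost 2: (0.634 + 0.254)/(1 + 0.634×0.254) = 0.8880/1.16104 = 0.764834
Compose boost 3: (0.579 + 0.764834)/(1 + 0.579×0.764834) = 1.34383/1.44284 = 0.9314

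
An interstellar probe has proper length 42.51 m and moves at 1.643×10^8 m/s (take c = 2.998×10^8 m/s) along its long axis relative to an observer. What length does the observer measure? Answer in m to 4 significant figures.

L ≈ 35.56 m

β = v/c = 1.643×10^8 / 2.998×10^8 = 0.548032
γ = 1/√(1 − 0.548032²) = 1.19552
Length contraction: L = L₀/γ = 42.51/1.19552 = 35.56 m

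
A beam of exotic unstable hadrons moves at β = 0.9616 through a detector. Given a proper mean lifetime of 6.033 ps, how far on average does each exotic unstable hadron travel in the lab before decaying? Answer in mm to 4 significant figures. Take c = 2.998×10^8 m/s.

γ = 1/√(1 − 0.9616²) = 3.64359
Dilated lifetime: Δt = γτ₀ = 3.64359 × 6.033 ps = 21.9818 ps
d = vΔt = 0.9616c × 21.9818 ps = 2.88288×10^8 m/s × 2.19818×10^-11 s = 6.337 mm

d ≈ 6.337 mm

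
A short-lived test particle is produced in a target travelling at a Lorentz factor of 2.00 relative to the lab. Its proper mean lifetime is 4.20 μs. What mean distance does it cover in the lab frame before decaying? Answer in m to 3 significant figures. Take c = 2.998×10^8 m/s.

d ≈ 2180 m

β = √(1 − 1/γ²) = √(1 − 1/2.00²) = 0.86603
Dilated lifetime: Δt = γτ₀ = 2.00 × 4.20 μs = 8.4000 μs
d = vΔt = 0.86603c × 8.4000 μs = 2.5963×10^8 m/s × 8.4000×10^-6 s = 2180 m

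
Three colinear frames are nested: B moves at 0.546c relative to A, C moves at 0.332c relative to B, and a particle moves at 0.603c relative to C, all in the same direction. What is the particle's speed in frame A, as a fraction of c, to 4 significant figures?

Compose boost 2: (0.332 + 0.546)/(1 + 0.332×0.546) = 0.8780/1.18127 = 0.743267
Compose boost 3: (0.603 + 0.743267)/(1 + 0.603×0.743267) = 1.34627/1.44819 = 0.9296

u ≈ 0.9296c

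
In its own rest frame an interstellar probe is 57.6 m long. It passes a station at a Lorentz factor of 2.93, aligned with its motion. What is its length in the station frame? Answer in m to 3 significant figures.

L ≈ 19.7 m

γ = 2.93 (given)
Length contraction: L = L₀/γ = 57.6/2.93 = 19.7 m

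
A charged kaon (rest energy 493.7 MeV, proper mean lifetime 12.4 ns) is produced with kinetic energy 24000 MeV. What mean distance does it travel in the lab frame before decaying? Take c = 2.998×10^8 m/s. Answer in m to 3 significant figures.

d ≈ 184 m

γ = 1 + K/(m₀c²) = 1 + 24000/493.7 = 49.613
β = √(1 − 1/γ²) = 0.99980
Dilated lifetime: γτ₀ = 49.613 × 12.4 ns = 615.20 ns
d = βc·γτ₀ = 0.99980 × (2.998×10^8 m/s) × 6.1520×10^-7 s = 184 m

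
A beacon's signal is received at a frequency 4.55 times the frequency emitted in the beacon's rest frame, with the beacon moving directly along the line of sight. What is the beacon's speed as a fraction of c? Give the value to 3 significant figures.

f_obs/f_src = √((1+β)/(1−β)) = 4.55  ⇒  (1+β)/(1−β) = 20.702
β = |1 − D²|/(1 + D²) = |1 − 20.702|/(1 + 20.702) = 0.908

β ≈ 0.908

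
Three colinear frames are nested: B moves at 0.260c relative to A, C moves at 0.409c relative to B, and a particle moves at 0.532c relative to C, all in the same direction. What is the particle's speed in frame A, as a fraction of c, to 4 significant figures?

u ≈ 0.8600c

Compose boost 2: (0.409 + 0.260)/(1 + 0.409×0.260) = 0.6690/1.10634 = 0.604697
Compose boost 3: (0.532 + 0.604697)/(1 + 0.532×0.604697) = 1.13670/1.32170 = 0.8600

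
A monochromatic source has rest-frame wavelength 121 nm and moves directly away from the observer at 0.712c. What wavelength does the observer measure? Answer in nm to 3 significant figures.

λ_obs ≈ 295 nm

Relativistic Doppler: λ_obs = λ_src √((1+β)/(1−β))
= 121 × √(1.7120/0.28800) = 121 × 2.4381 = 295 nm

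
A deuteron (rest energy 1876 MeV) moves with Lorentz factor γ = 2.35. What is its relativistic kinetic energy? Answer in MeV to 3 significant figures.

γ = 2.35 (given)
K = (γ − 1)m₀c² = (2.35 − 1) × 1876 MeV = 1.3500 × 1876 MeV = 2530 MeV

K ≈ 2530 MeV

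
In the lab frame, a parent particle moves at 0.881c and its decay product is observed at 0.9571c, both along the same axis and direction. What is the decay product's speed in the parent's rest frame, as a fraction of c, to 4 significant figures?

u' ≈ 0.4853c

Inverse velocity addition: u' = (u − v)/(1 − uv/c²)
= (0.9571 − 0.881)/(1 − 0.9571×0.881) = 0.07610/0.156795 = 0.4853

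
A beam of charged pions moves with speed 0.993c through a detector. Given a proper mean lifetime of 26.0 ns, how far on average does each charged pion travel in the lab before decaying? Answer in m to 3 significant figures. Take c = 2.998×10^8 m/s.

γ = 1/√(1 − 0.993²) = 8.4664
Dilated lifetime: Δt = γτ₀ = 8.4664 × 26.0 ns = 220.13 ns
d = vΔt = 0.993c × 220.13 ns = 2.9770×10^8 m/s × 2.2013×10^-7 s = 65.5 m

d ≈ 65.5 m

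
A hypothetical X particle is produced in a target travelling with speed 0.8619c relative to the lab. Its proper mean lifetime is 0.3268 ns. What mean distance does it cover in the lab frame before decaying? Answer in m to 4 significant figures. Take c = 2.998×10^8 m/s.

d ≈ 0.1665 m

γ = 1/√(1 − 0.8619²) = 1.97208
Dilated lifetime: Δt = γτ₀ = 1.97208 × 0.3268 ns = 0.644476 ns
d = vΔt = 0.8619c × 0.644476 ns = 2.58398×10^8 m/s × 6.44476×10^-10 s = 0.1665 m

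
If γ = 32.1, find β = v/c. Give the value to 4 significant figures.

β = √(1 − 1/γ²) = √(1 − 1/32.1²) = √(0.999030) = 0.9995

β ≈ 0.9995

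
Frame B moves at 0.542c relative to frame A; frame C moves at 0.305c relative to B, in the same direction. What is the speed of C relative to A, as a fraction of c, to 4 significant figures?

Compose boost 2: (0.305 + 0.542)/(1 + 0.305×0.542) = 0.8470/1.16531 = 0.7268

u ≈ 0.7268c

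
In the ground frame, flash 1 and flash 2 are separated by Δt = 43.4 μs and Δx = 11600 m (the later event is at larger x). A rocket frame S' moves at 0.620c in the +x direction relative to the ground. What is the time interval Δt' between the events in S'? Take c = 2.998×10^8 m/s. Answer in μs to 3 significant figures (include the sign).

γ = 1/√(1 − 0.620²) = 1.2745
Δt' = γ(Δt − vΔx/c²) = 1.2745 × (43.4 μs − 0.620×11600 m / (2.998×10^8 m/s))
= 1.2745 × (19.411 μs) = 24.7 μs

Δt' ≈ 24.7 μs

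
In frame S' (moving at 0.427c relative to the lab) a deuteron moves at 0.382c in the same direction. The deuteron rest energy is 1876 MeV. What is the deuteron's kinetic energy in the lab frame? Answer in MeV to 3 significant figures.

u_lab = (0.382 + 0.427)/(1 + 0.382×0.427) = 0.695547
γ = 1/√(1 − 0.695547²) = 1.3918
K = (γ − 1)m₀c² = (1.3918 − 1) × 1876 = 0.39183 × 1876 = 735 MeV

K ≈ 735 MeV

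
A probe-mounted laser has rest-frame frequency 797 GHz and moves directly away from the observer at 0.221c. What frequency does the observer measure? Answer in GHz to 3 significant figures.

f_obs ≈ 637 GHz

Relativistic Doppler: f_obs = f_src √((1−β)/(1+β))
= 797 × √(0.77900/1.2210) = 797 × 0.79875 = 637 GHz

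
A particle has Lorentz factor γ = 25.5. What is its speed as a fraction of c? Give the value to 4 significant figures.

β = √(1 − 1/γ²) = √(1 − 1/25.5²) = √(0.998462) = 0.9992

β ≈ 0.9992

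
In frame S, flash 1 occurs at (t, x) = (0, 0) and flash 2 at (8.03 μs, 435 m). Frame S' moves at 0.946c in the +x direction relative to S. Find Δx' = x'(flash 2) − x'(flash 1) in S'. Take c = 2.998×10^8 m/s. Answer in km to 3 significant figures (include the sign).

γ = 1/√(1 − 0.946²) = 3.0848
Δx' = γ(Δx − vΔt) = 3.0848 × (435 m − 0.946×(2.998×10^8 m/s)×8.03×10^-6 s)
= 3.0848 × (-1842.4 m) = -5.68 km

Δx' ≈ -5.68 km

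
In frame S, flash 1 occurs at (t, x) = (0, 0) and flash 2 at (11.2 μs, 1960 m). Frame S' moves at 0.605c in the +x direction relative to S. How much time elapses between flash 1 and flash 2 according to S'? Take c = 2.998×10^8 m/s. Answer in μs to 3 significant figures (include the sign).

γ = 1/√(1 − 0.605²) = 1.2559
Δt' = γ(Δt − vΔx/c²) = 1.2559 × (11.2 μs − 0.605×1960 m / (2.998×10^8 m/s))
= 1.2559 × (7.2447 μs) = 9.10 μs

Δt' ≈ 9.10 μs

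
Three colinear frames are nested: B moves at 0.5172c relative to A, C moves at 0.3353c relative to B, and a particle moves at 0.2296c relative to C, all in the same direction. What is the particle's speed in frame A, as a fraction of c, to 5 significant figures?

Compose boost 2: (0.3353 + 0.5172)/(1 + 0.3353×0.5172) = 0.85250/1.173417 = 0.7265106
Compose boost 3: (0.2296 + 0.7265106)/(1 + 0.2296×0.7265106) = 0.9561106/1.166807 = 0.81942

u ≈ 0.81942c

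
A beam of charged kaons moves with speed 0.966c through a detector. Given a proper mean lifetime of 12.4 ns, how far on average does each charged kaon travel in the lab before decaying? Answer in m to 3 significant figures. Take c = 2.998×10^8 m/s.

d ≈ 13.9 m

γ = 1/√(1 − 0.966²) = 3.8678
Dilated lifetime: Δt = γτ₀ = 3.8678 × 12.4 ns = 47.961 ns
d = vΔt = 0.966c × 47.961 ns = 2.8961×10^8 m/s × 4.7961×10^-8 s = 13.9 m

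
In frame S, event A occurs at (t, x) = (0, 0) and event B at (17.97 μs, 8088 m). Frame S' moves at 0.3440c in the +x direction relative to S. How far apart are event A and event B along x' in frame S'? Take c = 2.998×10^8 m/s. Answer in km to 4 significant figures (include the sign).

Δx' ≈ 6.640 km

γ = 1/√(1 − 0.3440²) = 1.06500
Δx' = γ(Δx − vΔt) = 1.06500 × (8088 m − 0.3440×(2.998×10^8 m/s)×17.97×10^-6 s)
= 1.06500 × (6234.73 m) = 6.640 km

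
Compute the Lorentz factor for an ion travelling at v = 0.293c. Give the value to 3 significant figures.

γ ≈ 1.05

γ = 1/√(1 − β²) = 1/√(1 − 0.293²) = 1/√(0.91415) = 1.05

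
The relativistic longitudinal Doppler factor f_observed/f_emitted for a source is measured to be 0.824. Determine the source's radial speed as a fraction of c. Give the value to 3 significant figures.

f_obs/f_src = √((1−β)/(1+β)) = 0.824  ⇒  (1−β)/(1+β) = 0.67898
β = |1 − D²|/(1 + D²) = |1 − 0.67898|/(1 + 0.67898) = 0.191

β ≈ 0.191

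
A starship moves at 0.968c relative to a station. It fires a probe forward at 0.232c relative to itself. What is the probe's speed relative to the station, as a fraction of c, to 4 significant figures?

u ≈ 0.9799c

Relativistic velocity addition: u = (u' + v)/(1 + u'v/c²)
= (0.232 + 0.968)/(1 + 0.232×0.968) = 1.200/1.22458 = 0.9799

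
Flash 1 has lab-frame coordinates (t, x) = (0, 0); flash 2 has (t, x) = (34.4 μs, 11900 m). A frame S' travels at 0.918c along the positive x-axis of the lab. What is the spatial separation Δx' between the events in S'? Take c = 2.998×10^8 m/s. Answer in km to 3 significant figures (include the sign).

Δx' ≈ 6.13 km

γ = 1/√(1 − 0.918²) = 2.5216
Δx' = γ(Δx − vΔt) = 2.5216 × (11900 m − 0.918×(2.998×10^8 m/s)×34.4×10^-6 s)
= 2.5216 × (2432.6 m) = 6.13 km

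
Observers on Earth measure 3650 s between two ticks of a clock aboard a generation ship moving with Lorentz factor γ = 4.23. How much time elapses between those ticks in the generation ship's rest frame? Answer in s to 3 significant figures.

τ₀ ≈ 863 s

γ = 4.23 (given)
Proper time: τ₀ = Δt/γ = 3650/4.23 = 863 s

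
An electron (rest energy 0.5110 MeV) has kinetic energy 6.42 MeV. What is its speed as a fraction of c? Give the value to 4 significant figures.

β ≈ 0.9973

γ = 1 + K/(m₀c²) = 1 + 6.42/0.5110 = 13.5636
β = √(1 − 1/γ²) = 0.9973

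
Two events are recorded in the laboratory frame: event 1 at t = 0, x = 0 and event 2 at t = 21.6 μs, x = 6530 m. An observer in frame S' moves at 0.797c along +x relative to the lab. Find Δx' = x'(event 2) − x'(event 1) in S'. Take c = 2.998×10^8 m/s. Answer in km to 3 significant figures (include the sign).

Δx' ≈ 2.27 km

γ = 1/√(1 − 0.797²) = 1.6557
Δx' = γ(Δx − vΔt) = 1.6557 × (6530 m − 0.797×(2.998×10^8 m/s)×21.6×10^-6 s)
= 1.6557 × (1368.9 m) = 2.27 km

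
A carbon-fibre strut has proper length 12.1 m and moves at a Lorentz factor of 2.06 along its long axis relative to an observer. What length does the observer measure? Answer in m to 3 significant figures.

L ≈ 5.87 m

γ = 2.06 (given)
Length contraction: L = L₀/γ = 12.1/2.06 = 5.87 m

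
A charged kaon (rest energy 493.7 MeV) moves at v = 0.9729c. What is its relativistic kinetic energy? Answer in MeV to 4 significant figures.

K ≈ 1641 MeV

γ = 1/√(1 − 0.9729²) = 4.32477
K = (γ − 1)m₀c² = (4.32477 − 1) × 493.7 MeV = 3.32477 × 493.7 MeV = 1641 MeV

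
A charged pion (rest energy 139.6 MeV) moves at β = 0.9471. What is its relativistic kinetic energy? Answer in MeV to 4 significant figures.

K ≈ 295.4 MeV

γ = 1/√(1 − 0.9471²) = 3.11586
K = (γ − 1)m₀c² = (3.11586 − 1) × 139.6 MeV = 2.11586 × 139.6 MeV = 295.4 MeV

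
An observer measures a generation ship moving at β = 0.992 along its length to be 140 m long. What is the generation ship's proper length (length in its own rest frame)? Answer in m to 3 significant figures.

L₀ ≈ 1110 m

γ = 1/√(1 − 0.992²) = 7.9216
L₀ = γL = 7.9216 × 140 = 1110 m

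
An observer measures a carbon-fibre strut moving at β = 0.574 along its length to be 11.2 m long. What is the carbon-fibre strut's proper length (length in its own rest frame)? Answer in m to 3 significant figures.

γ = 1/√(1 − 0.574²) = 1.2212
L₀ = γL = 1.2212 × 11.2 = 13.7 m

L₀ ≈ 13.7 m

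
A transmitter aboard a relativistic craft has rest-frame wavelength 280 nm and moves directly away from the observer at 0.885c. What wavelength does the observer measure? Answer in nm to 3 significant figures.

Relativistic Doppler: λ_obs = λ_src √((1+β)/(1−β))
= 280 × √(1.8850/0.11500) = 280 × 4.0486 = 1130 nm

λ_obs ≈ 1130 nm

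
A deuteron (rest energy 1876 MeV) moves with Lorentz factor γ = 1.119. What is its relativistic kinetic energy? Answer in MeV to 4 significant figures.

γ = 1.119 (given)
K = (γ − 1)m₀c² = (1.119 − 1) × 1876 MeV = 0.119000 × 1876 MeV = 223.2 MeV

K ≈ 223.2 MeV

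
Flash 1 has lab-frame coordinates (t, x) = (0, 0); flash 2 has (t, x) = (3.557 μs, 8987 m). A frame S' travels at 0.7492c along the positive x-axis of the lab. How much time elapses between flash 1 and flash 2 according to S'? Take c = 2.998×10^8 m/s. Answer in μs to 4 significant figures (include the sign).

Δt' ≈ -28.54 μs

γ = 1/√(1 − 0.7492²) = 1.50979
Δt' = γ(Δt − vΔx/c²) = 1.50979 × (3.557 μs − 0.7492×8987 m / (2.998×10^8 m/s))
= 1.50979 × (-18.9015 μs) = -28.54 μs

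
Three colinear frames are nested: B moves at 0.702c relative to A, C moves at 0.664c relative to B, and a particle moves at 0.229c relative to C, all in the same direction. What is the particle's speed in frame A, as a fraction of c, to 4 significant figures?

u ≈ 0.9566c

Compose boost 2: (0.664 + 0.702)/(1 + 0.664×0.702) = 1.366/1.46613 = 0.931706
Compose boost 3: (0.229 + 0.931706)/(1 + 0.229×0.931706) = 1.16071/1.21336 = 0.9566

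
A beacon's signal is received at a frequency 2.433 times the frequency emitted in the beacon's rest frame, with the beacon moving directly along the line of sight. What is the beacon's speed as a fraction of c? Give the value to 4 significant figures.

f_obs/f_src = √((1+β)/(1−β)) = 2.433  ⇒  (1+β)/(1−β) = 5.91949
β = |1 − D²|/(1 + D²) = |1 − 5.91949|/(1 + 5.91949) = 0.7110

β ≈ 0.7110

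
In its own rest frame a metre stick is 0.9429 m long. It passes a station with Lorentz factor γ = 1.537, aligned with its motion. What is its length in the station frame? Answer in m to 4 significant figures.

γ = 1.537 (given)
Length contraction: L = L₀/γ = 0.9429/1.537 = 0.6135 m

L ≈ 0.6135 m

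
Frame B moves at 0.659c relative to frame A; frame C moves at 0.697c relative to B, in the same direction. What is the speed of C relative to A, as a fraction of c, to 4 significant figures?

Compose boost 2: (0.697 + 0.659)/(1 + 0.697×0.659) = 1.356/1.45932 = 0.9292

u ≈ 0.9292c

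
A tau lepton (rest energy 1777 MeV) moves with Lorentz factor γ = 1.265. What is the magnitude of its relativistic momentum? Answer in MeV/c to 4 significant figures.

p ≈ 1377 MeV/c

β = √(1 − 1/γ²) = √(1 − 1/1.265²) = 0.612444
p = γβm₀c = 1.265 × 0.612444 × 1777 MeV/c = 1377 MeV/c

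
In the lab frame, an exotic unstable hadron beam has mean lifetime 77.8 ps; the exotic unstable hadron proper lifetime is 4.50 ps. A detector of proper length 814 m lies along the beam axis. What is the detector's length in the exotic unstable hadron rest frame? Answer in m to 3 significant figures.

Time dilation ⇒ γ = Δt/τ₀ = 77.8/4.50 = 17.289
Length contraction: L = L₀/γ = 814/17.289 = 47.1 m

L ≈ 47.1 m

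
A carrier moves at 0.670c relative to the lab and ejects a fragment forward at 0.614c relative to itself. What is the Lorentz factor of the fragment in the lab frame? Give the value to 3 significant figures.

γ ≈ 2.41

u_lab = (0.614 + 0.670)/(1 + 0.614×0.670) = 1.284/1.41138 = 0.909748
γ = 1/√(1 − 0.909748²) = 2.41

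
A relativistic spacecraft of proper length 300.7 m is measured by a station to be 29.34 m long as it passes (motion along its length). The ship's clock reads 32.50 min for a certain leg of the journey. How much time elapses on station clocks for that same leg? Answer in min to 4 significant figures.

Δt ≈ 333.1 min

Length contraction ⇒ γ = L₀/L = 300.7/29.34 = 10.2488
Time dilation: Δt = γτ₀ = 10.2488 × 32.50 min = 333.1 min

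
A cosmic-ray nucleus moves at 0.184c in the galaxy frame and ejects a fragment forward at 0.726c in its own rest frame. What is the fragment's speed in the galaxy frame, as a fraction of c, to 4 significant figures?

Compose boost 2: (0.726 + 0.184)/(1 + 0.726×0.184) = 0.9100/1.13358 = 0.8028

u ≈ 0.8028c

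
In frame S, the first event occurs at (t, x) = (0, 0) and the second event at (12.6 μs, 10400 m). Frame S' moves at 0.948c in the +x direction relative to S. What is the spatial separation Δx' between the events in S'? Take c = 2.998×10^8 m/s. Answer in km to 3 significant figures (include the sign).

γ = 1/√(1 − 0.948²) = 3.1420
Δx' = γ(Δx − vΔt) = 3.1420 × (10400 m − 0.948×(2.998×10^8 m/s)×12.6×10^-6 s)
= 3.1420 × (6818.9 m) = 21.4 km

Δx' ≈ 21.4 km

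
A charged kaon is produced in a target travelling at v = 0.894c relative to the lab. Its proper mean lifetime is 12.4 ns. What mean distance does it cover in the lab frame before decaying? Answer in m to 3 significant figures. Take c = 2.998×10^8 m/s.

d ≈ 7.42 m

γ = 1/√(1 − 0.894²) = 2.2318
Dilated lifetime: Δt = γτ₀ = 2.2318 × 12.4 ns = 27.674 ns
d = vΔt = 0.894c × 27.674 ns = 2.6802×10^8 m/s × 2.7674×10^-8 s = 7.42 m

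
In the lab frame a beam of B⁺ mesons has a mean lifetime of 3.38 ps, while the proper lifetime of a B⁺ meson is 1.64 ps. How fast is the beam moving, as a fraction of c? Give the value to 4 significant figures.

β ≈ 0.8744

γ = Δt/τ₀ = 3.38/1.64 = 2.06098
β = √(1 − 1/γ²) = √(1 − 1/2.06098²) = 0.8744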